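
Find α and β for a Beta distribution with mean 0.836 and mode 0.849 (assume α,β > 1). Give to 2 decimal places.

α = 44.89, β = 8.81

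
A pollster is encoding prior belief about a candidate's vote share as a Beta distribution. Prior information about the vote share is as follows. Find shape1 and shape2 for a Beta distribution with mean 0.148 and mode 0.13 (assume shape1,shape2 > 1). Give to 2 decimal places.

shape1 = 6.08, shape2 = 35.03

With s = shape1+shape2: μ = shape1/s and mode = (shape1−1)/(s−2). Eliminating shape1 = μs,
μs − 1 = m(s−2) ⇒ s(μ−m) = 1−2m ⇒ s = 0.74/0.018 = 41.1111.
So shape1 = μs = 6.08, shape2 = (1−μ)s = 35.03.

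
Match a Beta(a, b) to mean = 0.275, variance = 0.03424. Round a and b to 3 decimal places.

Write ν = a+b; then a = μν and Var = μ(1−μ)/(ν+1).
ν = μ(1−μ)/Var − 1 = 0.199375/0.03424 − 1 = 4.8229.
a = 0.275·4.8229 = 1.326, b = 0.725·4.8229 = 3.497.

a = 1.326, b = 3.497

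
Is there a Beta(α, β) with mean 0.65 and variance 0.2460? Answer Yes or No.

No

For any Beta, Var(X) < E[X]·(1−E[X]).
Here μ(1−μ) = 0.65×0.35 = 0.2275, and 0.2460 ≥ 0.2275.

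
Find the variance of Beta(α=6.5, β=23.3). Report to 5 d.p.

0.00554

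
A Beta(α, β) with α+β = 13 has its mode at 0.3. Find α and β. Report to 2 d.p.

α = 4.30, β = 8.70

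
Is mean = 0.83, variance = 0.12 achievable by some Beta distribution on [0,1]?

Yes

For any Beta, Var(X) < E[X]·(1−E[X]).
Here μ(1−μ) = 0.83×0.17 = 0.1411, and 0.12 < 0.1411.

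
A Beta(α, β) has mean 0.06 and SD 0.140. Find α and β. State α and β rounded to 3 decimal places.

σ² = 0.140² = 0.019600.
With s = α+β, Var = μ(1−μ)/(s+1), so s+1 = (0.06×0.94)/0.019600 = 2.8776 and s = 1.8776.
α = μs = 0.113, β = (1−μ)s = 1.765.

α = 0.113, β = 1.765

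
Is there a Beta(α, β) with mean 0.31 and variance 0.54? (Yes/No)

No

The Beta variance bound is σ² < μ(1−μ).
Here μ(1−μ) = 0.31×0.69 = 0.2139, and 0.54 ≥ 0.2139.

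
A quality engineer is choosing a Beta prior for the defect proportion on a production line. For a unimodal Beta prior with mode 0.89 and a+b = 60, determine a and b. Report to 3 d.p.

a = 52.620, b = 7.380

Mode = (a−1)/(κ−2) with κ = a+b, so a−1 = 0.89·58 = 51.620.
a = 52.620; b = κ − a = 7.380.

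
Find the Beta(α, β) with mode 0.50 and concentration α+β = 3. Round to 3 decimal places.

Since the density peak of Beta(α,β) is at (α−1)/(α+β−2),
α = 1 + 0.50(3−2) = 1.500 and β = 3 − 1.500 = 1.500.

α = 1.500, β = 1.500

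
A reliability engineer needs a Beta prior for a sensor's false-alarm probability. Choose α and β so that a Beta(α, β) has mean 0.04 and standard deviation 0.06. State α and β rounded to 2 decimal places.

σ² = 0.06² = 0.0036.
With s = α+β, Var = μ(1−μ)/(s+1), so s+1 = (0.04×0.96)/0.0036 = 10.6667 and s = 9.6667.
α = μs = 0.39, β = (1−μ)s = 9.28.

α = 0.39, β = 9.28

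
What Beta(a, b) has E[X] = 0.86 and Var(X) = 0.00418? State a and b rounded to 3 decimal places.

Write ν = a+b; then a = μν and Var = μ(1−μ)/(ν+1).
ν = μ(1−μ)/Var − 1 = 0.1204/0.00418 − 1 = 27.8038.
a = 0.86·27.8038 = 23.911, b = 0.14·27.8038 = 3.893.

a = 23.911, b = 3.893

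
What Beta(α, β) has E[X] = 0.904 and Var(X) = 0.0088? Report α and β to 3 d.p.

α = 8.011, β = 0.851

By moment matching, α+β = μ(1−μ)/σ² − 1 = (0.904·0.096)/0.0088 − 1 = 9.8618 − 1 = 8.8618.
Since α/(α+β) = μ, α = 0.904·8.8618 = 8.011 and β = 0.096·8.8618 = 0.851.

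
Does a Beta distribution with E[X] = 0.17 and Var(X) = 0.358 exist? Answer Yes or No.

No

The Beta variance bound is σ² < μ(1−μ).
Here μ(1−μ) = 0.17×0.83 = 0.1411, and 0.358 ≥ 0.1411.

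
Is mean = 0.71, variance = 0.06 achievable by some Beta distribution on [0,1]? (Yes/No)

For any Beta, Var(X) < E[X]·(1−E[X]).
Here μ(1−μ) = 0.71×0.29 = 0.2059, and 0.06 < 0.2059.

Yes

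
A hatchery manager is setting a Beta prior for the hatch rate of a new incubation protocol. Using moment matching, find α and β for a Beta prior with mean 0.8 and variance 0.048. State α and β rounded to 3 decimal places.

Let s = α+β. The Beta variance is μ(1−μ)/(s+1).
So s+1 = μ(1−μ)/σ² = (0.8×0.2)/0.048 = 0.16/0.048 = 3.3333, giving s = 2.3333.
Then α = μs = 0.8×2.3333 = 1.867 and β = (1−μ)s = 0.2×2.3333 = 0.467.

α = 1.867, β = 0.467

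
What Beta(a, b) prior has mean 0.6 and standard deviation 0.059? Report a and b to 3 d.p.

a = 40.767, b = 27.178

Variance = 0.059² = 0.003481. The moment-matching identity a+b = μ(1−μ)/Var − 1 gives
a+b = 0.24/0.003481 − 1 = 67.9457, so a = μ·67.9457 = 40.767 and b = (1−μ)·67.9457 = 27.178.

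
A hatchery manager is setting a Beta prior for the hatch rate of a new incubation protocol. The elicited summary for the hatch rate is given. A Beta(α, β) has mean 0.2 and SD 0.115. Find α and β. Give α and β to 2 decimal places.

α = 2.22, β = 8.88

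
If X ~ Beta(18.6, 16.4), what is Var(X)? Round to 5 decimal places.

0.00692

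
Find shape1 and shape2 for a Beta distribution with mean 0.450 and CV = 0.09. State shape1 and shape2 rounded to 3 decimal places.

Var = (CV·μ)² = (0.09×0.450)² = 0.001640.
shape1+shape2 = μ(1−μ)/Var − 1 = 0.247500/0.001640 − 1 = 149.8916.
Thus shape1 = 0.450·149.8916 = 67.451 and shape2 = 0.550·149.8916 = 82.440.

shape1 = 67.451, shape2 = 82.440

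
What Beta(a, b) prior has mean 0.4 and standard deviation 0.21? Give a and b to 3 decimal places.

a = 1.777, b = 2.665

σ² = 0.21² = 0.0441.
With s = a+b, Var = μ(1−μ)/(s+1), so s+1 = (0.4×0.6)/0.0441 = 5.4422 and s = 4.4422.
a = μs = 1.777, b = (1−μ)s = 2.665.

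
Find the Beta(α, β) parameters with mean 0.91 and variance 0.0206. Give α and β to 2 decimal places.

α = 2.71, β = 0.27

Write ν = α+β; then α = μν and Var = μ(1−μ)/(ν+1).
ν = μ(1−μ)/Var − 1 = 0.0819/0.0206 − 1 = 2.9757.
α = 0.91·2.9757 = 2.71, β = 0.09·2.9757 = 0.27.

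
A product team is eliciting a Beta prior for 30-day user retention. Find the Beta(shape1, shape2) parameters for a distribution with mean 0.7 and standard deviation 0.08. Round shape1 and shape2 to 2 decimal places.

shape1 = 22.27, shape2 = 9.54

Variance = 0.08² = 0.0064. The moment-matching identity shape1+shape2 = μ(1−μ)/Var − 1 gives
shape1+shape2 = 0.21/0.0064 − 1 = 31.8125, so shape1 = μ·31.8125 = 22.27 and shape2 = (1−μ)·31.8125 = 9.54.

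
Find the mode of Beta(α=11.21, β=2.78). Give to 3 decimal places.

With α,β > 1, mode = (α−1)/(α+β−2) = 10.21/11.99 = 0.852.

0.852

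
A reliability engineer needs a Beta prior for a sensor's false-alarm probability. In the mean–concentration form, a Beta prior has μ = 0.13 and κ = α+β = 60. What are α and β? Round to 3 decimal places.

α = 7.800, β = 52.200

α = μκ = 0.13×60 = 7.800 and β = (1−μ)κ = 0.87×60 = 52.200.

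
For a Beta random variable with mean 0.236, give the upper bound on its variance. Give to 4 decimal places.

Var = μ(1−μ)/(α+β+1), which approaches μ(1−μ) as α+β → 0.
So the supremum is μ(1−μ) = 0.236×0.764 = 0.1803.

0.1803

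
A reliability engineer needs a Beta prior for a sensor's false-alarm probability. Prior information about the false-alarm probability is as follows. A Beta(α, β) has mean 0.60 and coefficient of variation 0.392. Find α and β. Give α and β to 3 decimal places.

α = 2.003, β = 1.335

σ = CV·μ = 0.392×0.60 = 0.23520, so σ² = 0.055319.
s+1 = μ(1−μ)/σ² = 0.2400/0.055319 = 4.3385, so s = α+β = 3.3385.
α = μs = 2.003, β = (1−μ)s = 1.335.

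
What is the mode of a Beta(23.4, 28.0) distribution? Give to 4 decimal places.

With α,β > 1, mode = (α−1)/(α+β−2) = 22.4/49.4 = 0.4534.

0.4534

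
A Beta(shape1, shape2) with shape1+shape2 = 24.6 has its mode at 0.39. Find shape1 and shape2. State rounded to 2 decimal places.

Since the density peak of Beta(shape1,shape2) is at (shape1−1)/(shape1+shape2−2),
shape1 = 1 + 0.39(24.6−2) = 9.81 and shape2 = 24.6 − 9.81 = 14.79.

shape1 = 9.81, shape2 = 14.79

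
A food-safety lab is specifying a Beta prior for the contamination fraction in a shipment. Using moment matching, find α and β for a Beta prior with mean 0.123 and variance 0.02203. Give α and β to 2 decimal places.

α = 0.48, β = 3.42

Let s = α+β. The Beta variance is μ(1−μ)/(s+1).
So s+1 = μ(1−μ)/σ² = (0.123×0.877)/0.02203 = 0.107871/0.02203 = 4.8966, giving s = 3.8966.
Then α = μs = 0.123×3.8966 = 0.48 and β = (1−μ)s = 0.877×3.8966 = 3.42.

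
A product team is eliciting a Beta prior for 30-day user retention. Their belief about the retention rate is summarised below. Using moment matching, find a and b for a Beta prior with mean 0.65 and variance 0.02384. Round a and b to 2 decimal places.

a = 5.55, b = 2.99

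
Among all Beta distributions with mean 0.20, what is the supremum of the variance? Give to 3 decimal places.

0.160

Var = μ(1−μ)/(α+β+1), which approaches μ(1−μ) as α+β → 0.
So the supremum is μ(1−μ) = 0.20×0.80 = 0.160.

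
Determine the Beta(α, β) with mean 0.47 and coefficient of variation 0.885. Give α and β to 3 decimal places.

Var = (CV·μ)² = (0.885×0.47)² = 0.173014.
α+β = μ(1−μ)/Var − 1 = 0.2491/0.173014 − 1 = 0.4398.
Thus α = 0.47·0.4398 = 0.207 and β = 0.53·0.4398 = 0.233.

α = 0.207, β = 0.233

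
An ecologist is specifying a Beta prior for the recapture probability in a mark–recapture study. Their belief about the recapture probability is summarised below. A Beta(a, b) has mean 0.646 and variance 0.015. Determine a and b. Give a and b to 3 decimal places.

By moment matching, a+b = μ(1−μ)/σ² − 1 = (0.646·0.354)/0.015 − 1 = 15.2456 − 1 = 14.2456.
Since a/(a+b) = μ, a = 0.646·14.2456 = 9.203 and b = 0.354·14.2456 = 5.043.

a = 9.203, b = 5.043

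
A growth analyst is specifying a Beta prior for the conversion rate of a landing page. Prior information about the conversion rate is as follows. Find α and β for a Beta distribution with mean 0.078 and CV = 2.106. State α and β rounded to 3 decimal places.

σ = CV·μ = 2.106×0.078 = 0.16427, so σ² = 0.026984.
s+1 = μ(1−μ)/σ² = 0.071916/0.026984 = 2.6651, so s = α+β = 1.6651.
α = μs = 0.130, β = (1−μ)s = 1.535.

α = 0.130, β = 1.535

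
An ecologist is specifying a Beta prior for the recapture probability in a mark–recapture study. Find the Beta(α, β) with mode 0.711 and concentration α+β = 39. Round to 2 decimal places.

For α,β>1 the mode is (α−1)/(α+β−2), so α = mode·(κ−2)+1 = 0.711×37+1 = 27.31.
And β = (1−mode)·(κ−2)+1 = 0.289×37+1 = 11.69.

α = 27.31, β = 11.69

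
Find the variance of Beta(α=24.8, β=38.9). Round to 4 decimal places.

μ = 24.8/63.7 = 0.389325; Var = μ(1−μ)/(α+β+1) = 0.2377510/64.7 = 0.0037.

0.0037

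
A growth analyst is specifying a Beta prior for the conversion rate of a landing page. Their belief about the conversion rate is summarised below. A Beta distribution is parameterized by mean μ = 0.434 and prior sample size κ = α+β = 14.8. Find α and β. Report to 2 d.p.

α = μκ = 0.434×14.8 = 6.42 and β = (1−μ)κ = 0.566×14.8 = 8.38.

α = 6.42, β = 8.38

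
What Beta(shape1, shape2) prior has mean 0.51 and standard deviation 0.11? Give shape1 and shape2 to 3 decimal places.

Variance = 0.11² = 0.0121. The moment-matching identity shape1+shape2 = μ(1−μ)/Var − 1 gives
shape1+shape2 = 0.2499/0.0121 − 1 = 19.6529, so shape1 = μ·19.6529 = 10.023 and shape2 = (1−μ)·19.6529 = 9.630.

shape1 = 10.023, shape2 = 9.630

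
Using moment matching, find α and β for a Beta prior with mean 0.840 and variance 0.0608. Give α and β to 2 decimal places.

Write ν = α+β; then α = μν and Var = μ(1−μ)/(ν+1).
ν = μ(1−μ)/Var − 1 = 0.134400/0.0608 − 1 = 1.2105.
α = 0.840·1.2105 = 1.02, β = 0.160·1.2105 = 0.19.

α = 1.02, β = 0.19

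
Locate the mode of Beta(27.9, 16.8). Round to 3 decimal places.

0.630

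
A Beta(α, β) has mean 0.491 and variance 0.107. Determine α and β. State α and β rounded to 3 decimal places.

By moment matching, α+β = μ(1−μ)/σ² − 1 = (0.491·0.509)/0.107 − 1 = 2.3357 − 1 = 1.3357.
Since α/(α+β) = μ, α = 0.491·1.3357 = 0.656 and β = 0.509·1.3357 = 0.680.

α = 0.656, β = 0.680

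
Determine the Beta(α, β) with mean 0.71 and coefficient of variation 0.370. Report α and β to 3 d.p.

α = 1.408, β = 0.575

Var = (CV·μ)² = (0.370×0.71)² = 0.069011.
α+β = μ(1−μ)/Var − 1 = 0.2059/0.069011 − 1 = 1.9836.
Thus α = 0.71·1.9836 = 1.408 and β = 0.29·1.9836 = 0.575.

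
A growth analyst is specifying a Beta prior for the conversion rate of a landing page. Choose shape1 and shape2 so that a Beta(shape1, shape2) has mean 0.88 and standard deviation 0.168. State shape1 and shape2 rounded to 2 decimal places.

shape1 = 2.41, shape2 = 0.33

Variance = 0.168² = 0.028224. The moment-matching identity shape1+shape2 = μ(1−μ)/Var − 1 gives
shape1+shape2 = 0.1056/0.028224 − 1 = 2.7415, so shape1 = μ·2.7415 = 2.41 and shape2 = (1−μ)·2.7415 = 0.33.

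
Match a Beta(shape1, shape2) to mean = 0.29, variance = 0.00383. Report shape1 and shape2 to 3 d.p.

By moment matching, shape1+shape2 = μ(1−μ)/σ² − 1 = (0.29·0.71)/0.00383 − 1 = 53.7598 − 1 = 52.7598.
Since shape1/(shape1+shape2) = μ, shape1 = 0.29·52.7598 = 15.300 and shape2 = 0.71·52.7598 = 37.459.

shape1 = 15.300, shape2 = 37.459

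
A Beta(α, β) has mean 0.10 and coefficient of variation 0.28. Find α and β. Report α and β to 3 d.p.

Var = (CV·μ)² = (0.28×0.10)² = 0.000784.
α+β = μ(1−μ)/Var − 1 = 0.0900/0.000784 − 1 = 113.7959.
Thus α = 0.10·113.7959 = 11.380 and β = 0.90·113.7959 = 102.416.

α = 11.380, β = 102.416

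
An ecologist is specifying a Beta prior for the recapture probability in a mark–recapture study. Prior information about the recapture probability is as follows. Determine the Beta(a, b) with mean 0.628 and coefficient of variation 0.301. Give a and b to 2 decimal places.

Var = (CV·μ)² = (0.301×0.628)² = 0.035732.
a+b = μ(1−μ)/Var − 1 = 0.233616/0.035732 − 1 = 5.5381.
Thus a = 0.628·5.5381 = 3.48 and b = 0.372·5.5381 = 2.06.

a = 3.48, b = 2.06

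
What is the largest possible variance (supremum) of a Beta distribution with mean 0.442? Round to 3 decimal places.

0.247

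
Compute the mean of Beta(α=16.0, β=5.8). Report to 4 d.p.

0.7339

The Beta mean is α/(α+β) = 16.0/(16.0+5.8) = 0.7339.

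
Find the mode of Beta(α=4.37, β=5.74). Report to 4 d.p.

0.4155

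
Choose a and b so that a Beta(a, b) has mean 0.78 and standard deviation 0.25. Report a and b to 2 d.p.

a = 1.36, b = 0.38

First σ² = 0.0625. Setting a = μn, b = (1−μ)n with n = a+b,
μ(1−μ)/(n+1) = 0.0625 ⇒ n+1 = 0.1716/0.0625 = 2.7456 ⇒ n = 1.7456.
Hence a = 0.78×1.7456 = 1.36, b = 0.22×1.7456 = 0.38.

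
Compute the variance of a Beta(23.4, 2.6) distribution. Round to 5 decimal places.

Var = αβ/[(α+β)²(α+β+1)] = (23.4×2.6)/(26.0²×27.0) = 60.84/18252.000 = 0.00333.

0.00333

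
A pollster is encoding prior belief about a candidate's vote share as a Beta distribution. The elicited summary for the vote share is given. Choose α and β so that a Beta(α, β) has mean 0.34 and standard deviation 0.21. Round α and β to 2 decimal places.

First σ² = 0.0441. Setting α = μn, β = (1−μ)n with n = α+β,
μ(1−μ)/(n+1) = 0.0441 ⇒ n+1 = 0.2244/0.0441 = 5.0884 ⇒ n = 4.0884.
Hence α = 0.34×4.0884 = 1.39, β = 0.66×4.0884 = 2.70.

α = 1.39, β = 2.70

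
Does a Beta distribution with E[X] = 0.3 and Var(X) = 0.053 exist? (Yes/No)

Yes

For any Beta, Var(X) < E[X]·(1−E[X]).
Here μ(1−μ) = 0.3×0.7 = 0.21, and 0.053 < 0.21.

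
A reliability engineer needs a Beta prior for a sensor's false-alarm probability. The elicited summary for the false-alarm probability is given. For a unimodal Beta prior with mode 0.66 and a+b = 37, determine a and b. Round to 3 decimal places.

For a,b>1 the mode is (a−1)/(a+b−2), so a = mode·(κ−2)+1 = 0.66×35+1 = 24.100.
And b = (1−mode)·(κ−2)+1 = 0.34×35+1 = 12.900.

a = 24.100, b = 12.900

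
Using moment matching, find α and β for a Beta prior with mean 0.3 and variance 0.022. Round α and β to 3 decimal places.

Write ν = α+β; then α = μν and Var = μ(1−μ)/(ν+1).
ν = μ(1−μ)/Var − 1 = 0.21/0.022 − 1 = 8.5455.
α = 0.3·8.5455 = 2.564, β = 0.7·8.5455 = 5.982.

α = 2.564, β = 5.982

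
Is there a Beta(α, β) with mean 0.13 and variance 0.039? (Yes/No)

The Beta variance bound is σ² < μ(1−μ).
Here μ(1−μ) = 0.13×0.87 = 0.1131, and 0.039 < 0.1131.

Yes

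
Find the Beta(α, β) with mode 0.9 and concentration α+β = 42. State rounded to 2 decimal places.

α = 37.00, β = 5.00

Since the density peak of Beta(α,β) is at (α−1)/(α+β−2),
α = 1 + 0.9(42−2) = 37.00 and β = 42 − 37.00 = 5.00.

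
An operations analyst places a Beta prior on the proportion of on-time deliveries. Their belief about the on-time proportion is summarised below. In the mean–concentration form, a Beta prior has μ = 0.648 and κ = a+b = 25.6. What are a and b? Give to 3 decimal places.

Split κ in proportion μ : (1−μ): a = 0.648·25.6 = 16.589, b = 25.6 − 16.589 = 9.011.

a = 16.589, b = 9.011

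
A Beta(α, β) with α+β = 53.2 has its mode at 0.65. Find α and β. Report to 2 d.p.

α = 34.28, β = 18.92

For α,β>1 the mode is (α−1)/(α+β−2), so α = mode·(κ−2)+1 = 0.65×51.2+1 = 34.28.
And β = (1−mode)·(κ−2)+1 = 0.35×51.2+1 = 18.92.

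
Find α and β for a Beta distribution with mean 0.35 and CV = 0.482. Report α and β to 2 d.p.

Var = (CV·μ)² = (0.482×0.35)² = 0.028460.
α+β = μ(1−μ)/Var − 1 = 0.2275/0.028460 − 1 = 6.9938.
Thus α = 0.35·6.9938 = 2.45 and β = 0.65·6.9938 = 4.55.

α = 2.45, β = 4.55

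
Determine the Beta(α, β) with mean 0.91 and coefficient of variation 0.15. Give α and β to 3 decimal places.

α = 3.090, β = 0.306

σ = CV·μ = 0.15×0.91 = 0.13650, so σ² = 0.018632.
s+1 = μ(1−μ)/σ² = 0.0819/0.018632 = 4.3956, so s = α+β = 3.3956.
α = μs = 3.090, β = (1−μ)s = 0.306.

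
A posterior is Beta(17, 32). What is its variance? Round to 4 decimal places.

0.0045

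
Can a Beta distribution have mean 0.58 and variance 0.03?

Yes

For any Beta, Var(X) < E[X]·(1−E[X]).
Here μ(1−μ) = 0.58×0.42 = 0.2436, and 0.03 < 0.2436.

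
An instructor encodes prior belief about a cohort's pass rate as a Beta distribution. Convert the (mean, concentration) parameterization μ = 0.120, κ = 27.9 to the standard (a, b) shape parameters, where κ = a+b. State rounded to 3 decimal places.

a = μκ = 0.120×27.9 = 3.348 and b = (1−μ)κ = 0.880×27.9 = 24.552.

a = 3.348, b = 24.552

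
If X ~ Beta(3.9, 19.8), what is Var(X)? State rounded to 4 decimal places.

Var = αβ/[(α+β)²(α+β+1)] = (3.9×19.8)/(23.7²×24.7) = 77.22/13873.743 = 0.0056.

0.0056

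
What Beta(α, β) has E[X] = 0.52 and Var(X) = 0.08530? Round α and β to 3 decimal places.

Let s = α+β. The Beta variance is μ(1−μ)/(s+1).
So s+1 = μ(1−μ)/σ² = (0.52×0.48)/0.08530 = 0.2496/0.08530 = 2.9261, giving s = 1.9261.
Then α = μs = 0.52×1.9261 = 1.002 and β = (1−μ)s = 0.48×1.9261 = 0.925.

α = 1.002, β = 0.925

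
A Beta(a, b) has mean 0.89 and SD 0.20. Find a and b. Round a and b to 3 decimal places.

Variance = 0.20² = 0.0400. The moment-matching identity a+b = μ(1−μ)/Var − 1 gives
a+b = 0.0979/0.0400 − 1 = 1.4475, so a = μ·1.4475 = 1.288 and b = (1−μ)·1.4475 = 0.159.

a = 1.288, b = 0.159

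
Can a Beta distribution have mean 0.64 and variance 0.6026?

No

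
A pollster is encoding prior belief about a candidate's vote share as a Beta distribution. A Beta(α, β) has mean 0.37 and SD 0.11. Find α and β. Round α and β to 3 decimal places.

α = 6.758, β = 11.507

σ² = 0.11² = 0.0121.
With s = α+β, Var = μ(1−μ)/(s+1), so s+1 = (0.37×0.63)/0.0121 = 19.2645 and s = 18.2645.
α = μs = 6.758, β = (1−μ)s = 11.507.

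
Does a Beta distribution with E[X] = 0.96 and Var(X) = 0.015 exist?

For any Beta, Var(X) < E[X]·(1−E[X]).
Here μ(1−μ) = 0.96×0.04 = 0.0384, and 0.015 < 0.0384.

Yes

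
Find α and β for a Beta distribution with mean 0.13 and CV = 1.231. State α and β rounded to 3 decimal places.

Var = (CV·μ)² = (1.231×0.13)² = 0.025610.
α+β = μ(1−μ)/Var − 1 = 0.1131/0.025610 − 1 = 3.4163.
Thus α = 0.13·3.4163 = 0.444 and β = 0.87·3.4163 = 2.972.

α = 0.444, β = 2.972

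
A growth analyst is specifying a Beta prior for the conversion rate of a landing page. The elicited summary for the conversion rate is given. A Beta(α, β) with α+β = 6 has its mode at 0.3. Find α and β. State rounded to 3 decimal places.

Since the density peak of Beta(α,β) is at (α−1)/(α+β−2),
α = 1 + 0.3(6−2) = 2.200 and β = 6 − 2.200 = 3.800.

α = 2.200, β = 3.800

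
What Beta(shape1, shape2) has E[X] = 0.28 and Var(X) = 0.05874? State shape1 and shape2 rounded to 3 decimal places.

shape1 = 0.681, shape2 = 1.751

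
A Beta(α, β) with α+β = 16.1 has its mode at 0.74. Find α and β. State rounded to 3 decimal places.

α = 11.434, β = 4.666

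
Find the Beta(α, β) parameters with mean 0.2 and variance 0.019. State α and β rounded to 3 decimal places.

By moment matching, α+β = μ(1−μ)/σ² − 1 = (0.2·0.8)/0.019 − 1 = 8.4211 − 1 = 7.4211.
Since α/(α+β) = μ, α = 0.2·7.4211 = 1.484 and β = 0.8·7.4211 = 5.937.

α = 1.484, β = 5.937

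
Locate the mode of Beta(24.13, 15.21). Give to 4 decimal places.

0.6194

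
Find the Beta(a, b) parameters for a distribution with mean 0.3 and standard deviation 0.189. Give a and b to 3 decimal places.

a = 1.464, b = 3.415

σ² = 0.189² = 0.035721.
With s = a+b, Var = μ(1−μ)/(s+1), so s+1 = (0.3×0.7)/0.035721 = 5.8789 and s = 4.8789.
a = μs = 1.464, b = (1−μ)s = 3.415.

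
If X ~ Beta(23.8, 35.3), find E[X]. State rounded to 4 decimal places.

E[X] = α/(α+β) = 23.8/59.1 = 0.4027.

0.4027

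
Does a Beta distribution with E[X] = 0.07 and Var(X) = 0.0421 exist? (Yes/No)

Yes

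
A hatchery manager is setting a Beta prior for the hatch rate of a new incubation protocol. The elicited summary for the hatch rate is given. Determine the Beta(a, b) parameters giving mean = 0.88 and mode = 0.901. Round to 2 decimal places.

a = 33.61, b = 4.58

With s = a+b: μ = a/s and mode = (a−1)/(s−2). Eliminating a = μs,
μs − 1 = m(s−2) ⇒ s(μ−m) = 1−2m ⇒ s = -0.802/-0.021 = 38.1905.
So a = μs = 33.61, b = (1−μ)s = 4.58.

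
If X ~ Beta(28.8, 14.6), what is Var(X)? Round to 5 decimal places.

0.00503

Var = αβ/[(α+β)²(α+β+1)] = (28.8×14.6)/(43.4²×44.4) = 420.48/83630.064 = 0.00503.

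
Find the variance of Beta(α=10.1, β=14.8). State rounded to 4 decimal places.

0.0093

Var = αβ/[(α+β)²(α+β+1)] = (10.1×14.8)/(24.9²×25.9) = 149.48/16058.259 = 0.0093.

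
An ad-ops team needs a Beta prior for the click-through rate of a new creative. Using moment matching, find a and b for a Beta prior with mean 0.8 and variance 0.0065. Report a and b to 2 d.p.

Let s = a+b. The Beta variance is μ(1−μ)/(s+1).
So s+1 = μ(1−μ)/σ² = (0.8×0.2)/0.0065 = 0.16/0.0065 = 24.6154, giving s = 23.6154.
Then a = μs = 0.8×23.6154 = 18.89 and b = (1−μ)s = 0.2×23.6154 = 4.72.

a = 18.89, b = 4.72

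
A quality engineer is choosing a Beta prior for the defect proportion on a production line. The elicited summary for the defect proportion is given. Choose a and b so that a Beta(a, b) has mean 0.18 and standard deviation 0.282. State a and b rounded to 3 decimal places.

a = 0.154, b = 0.702

Variance = 0.282² = 0.079524. The moment-matching identity a+b = μ(1−μ)/Var − 1 gives
a+b = 0.1476/0.079524 − 1 = 0.8560, so a = μ·0.8560 = 0.154 and b = (1−μ)·0.8560 = 0.702.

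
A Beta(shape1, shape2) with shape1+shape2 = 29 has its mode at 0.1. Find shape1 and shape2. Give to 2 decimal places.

shape1 = 3.70, shape2 = 25.30

For shape1,shape2>1 the mode is (shape1−1)/(shape1+shape2−2), so shape1 = mode·(κ−2)+1 = 0.1×27+1 = 3.70.
And shape2 = (1−mode)·(κ−2)+1 = 0.9×27+1 = 25.30.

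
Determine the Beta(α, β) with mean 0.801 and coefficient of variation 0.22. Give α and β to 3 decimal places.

α = 3.311, β = 0.822

Var = (CV·μ)² = (0.22×0.801)² = 0.031053.
α+β = μ(1−μ)/Var − 1 = 0.159399/0.031053 − 1 = 4.1330.
Thus α = 0.801·4.1330 = 3.311 and β = 0.199·4.1330 = 0.822.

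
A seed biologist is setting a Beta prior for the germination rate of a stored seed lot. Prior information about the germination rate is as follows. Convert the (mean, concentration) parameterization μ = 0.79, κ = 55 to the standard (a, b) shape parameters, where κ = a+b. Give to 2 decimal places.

a = μκ = 0.79×55 = 43.45 and b = (1−μ)κ = 0.21×55 = 11.55.

a = 43.45, b = 11.55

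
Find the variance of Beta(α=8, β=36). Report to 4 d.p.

0.0033

μ = 8/44 = 0.181818; Var = μ(1−μ)/(α+β+1) = 0.1487603/45 = 0.0033.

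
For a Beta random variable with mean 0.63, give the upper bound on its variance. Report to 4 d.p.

Var = μ(1−μ)/(α+β+1), which approaches μ(1−μ) as α+β → 0.
So the supremum is μ(1−μ) = 0.63×0.37 = 0.2331.

0.2331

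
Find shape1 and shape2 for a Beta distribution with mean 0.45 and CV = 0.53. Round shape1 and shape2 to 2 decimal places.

shape1 = 1.51, shape2 = 1.84

Var = (CV·μ)² = (0.53×0.45)² = 0.056882.
shape1+shape2 = μ(1−μ)/Var − 1 = 0.2475/0.056882 − 1 = 3.3511.
Thus shape1 = 0.45·3.3511 = 1.51 and shape2 = 0.55·3.3511 = 1.84.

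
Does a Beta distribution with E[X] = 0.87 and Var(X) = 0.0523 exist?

The Beta variance bound is σ² < μ(1−μ).
Here μ(1−μ) = 0.87×0.13 = 0.1131, and 0.0523 < 0.1131.

Yes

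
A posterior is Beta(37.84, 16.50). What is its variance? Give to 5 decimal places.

0.00382

α+β = 54.34 and αβ = 624.3600, so Var = αβ/[(α+β)²(α+β+1)] = 624.3600/163409.922104 = 0.00382.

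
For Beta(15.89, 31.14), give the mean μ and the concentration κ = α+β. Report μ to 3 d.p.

κ = α+β = 15.89+31.14 = 47.03; μ = α/κ = 15.89/47.03 = 0.338.

μ = 0.338, κ = 47.03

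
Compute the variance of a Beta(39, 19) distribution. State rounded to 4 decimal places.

0.0037

μ = 39/58 = 0.672414; Var = μ(1−μ)/(α+β+1) = 0.2202735/59 = 0.0037.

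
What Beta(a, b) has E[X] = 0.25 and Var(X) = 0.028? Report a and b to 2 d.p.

a = 1.42, b = 4.27

By moment matching, a+b = μ(1−μ)/σ² − 1 = (0.25·0.75)/0.028 − 1 = 6.6964 − 1 = 5.6964.
Since a/(a+b) = μ, a = 0.25·5.6964 = 1.42 and b = 0.75·5.6964 = 4.27.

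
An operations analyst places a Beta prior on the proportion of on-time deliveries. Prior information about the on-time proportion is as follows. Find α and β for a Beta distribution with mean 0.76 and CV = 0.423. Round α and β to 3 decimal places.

α = 0.581, β = 0.184

Var = (CV·μ)² = (0.423×0.76)² = 0.103349.
α+β = μ(1−μ)/Var − 1 = 0.1824/0.103349 − 1 = 0.7649.
Thus α = 0.76·0.7649 = 0.581 and β = 0.24·0.7649 = 0.184.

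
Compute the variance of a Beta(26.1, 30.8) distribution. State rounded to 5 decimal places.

0.00429

α+β = 56.9 and αβ = 803.88, so Var = αβ/[(α+β)²(α+β+1)] = 803.88/187457.619 = 0.00429.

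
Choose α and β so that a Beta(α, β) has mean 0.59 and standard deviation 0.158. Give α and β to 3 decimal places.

α = 5.127, β = 3.563

σ² = 0.158² = 0.024964.
With s = α+β, Var = μ(1−μ)/(s+1), so s+1 = (0.59×0.41)/0.024964 = 9.6900 and s = 8.6900.
α = μs = 5.127, β = (1−μ)s = 3.563.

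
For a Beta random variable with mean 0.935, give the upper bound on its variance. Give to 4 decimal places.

Var = μ(1−μ)/(α+β+1), which approaches μ(1−μ) as α+β → 0.
So the supremum is μ(1−μ) = 0.935×0.065 = 0.0608.

0.0608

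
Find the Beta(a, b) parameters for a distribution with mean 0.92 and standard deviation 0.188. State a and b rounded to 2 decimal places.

a = 1.00, b = 0.09

First σ² = 0.035344. Setting a = μn, b = (1−μ)n with n = a+b,
μ(1−μ)/(n+1) = 0.035344 ⇒ n+1 = 0.0736/0.035344 = 2.0824 ⇒ n = 1.0824.
Hence a = 0.92×1.0824 = 1.00, b = 0.08×1.0824 = 0.09.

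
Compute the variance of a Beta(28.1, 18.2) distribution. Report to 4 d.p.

0.0050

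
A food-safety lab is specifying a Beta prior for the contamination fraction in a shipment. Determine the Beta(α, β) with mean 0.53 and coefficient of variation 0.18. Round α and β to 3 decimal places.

α = 13.976, β = 12.394

σ = CV·μ = 0.18×0.53 = 0.09540, so σ² = 0.009101.
s+1 = μ(1−μ)/σ² = 0.2491/0.009101 = 27.3701, so s = α+β = 26.3701.
α = μs = 13.976, β = (1−μ)s = 12.394.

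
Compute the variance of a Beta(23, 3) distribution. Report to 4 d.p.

Var = αβ/[(α+β)²(α+β+1)] = (23×3)/(26²×27) = 69/18252 = 0.0038.

0.0038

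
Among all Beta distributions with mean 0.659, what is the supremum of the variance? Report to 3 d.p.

Var = μ(1−μ)/(α+β+1), which approaches μ(1−μ) as α+β → 0.
So the supremum is μ(1−μ) = 0.659×0.341 = 0.225.

0.225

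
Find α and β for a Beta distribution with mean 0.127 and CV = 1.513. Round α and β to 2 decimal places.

α = 0.25, β = 1.75

σ = CV·μ = 1.513×0.127 = 0.19215, so σ² = 0.036922.
s+1 = μ(1−μ)/σ² = 0.110871/0.036922 = 3.0028, so s = α+β = 2.0028.
α = μs = 0.25, β = (1−μ)s = 1.75.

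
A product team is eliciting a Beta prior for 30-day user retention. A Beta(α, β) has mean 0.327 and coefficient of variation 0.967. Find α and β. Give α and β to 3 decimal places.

Var = (CV·μ)² = (0.967×0.327)² = 0.099988.
α+β = μ(1−μ)/Var − 1 = 0.220071/0.099988 − 1 = 1.2010.
Thus α = 0.327·1.2010 = 0.393 and β = 0.673·1.2010 = 0.808.

α = 0.393, β = 0.808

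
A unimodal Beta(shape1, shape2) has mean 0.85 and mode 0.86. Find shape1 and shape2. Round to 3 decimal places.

shape1 = 61.200, shape2 = 10.800

Let s = shape1+shape2. Mean gives shape1 = μs = 0.85s; mode gives (shape1−1)/(s−2) = 0.86.
Substituting: 0.85s − 1 = 0.86(s−2) = 0.86s − 1.72, so -0.01s = -0.72 and s = 72.0000.
Then shape1 = 0.85×72.0000 = 61.200 and shape2 = s−shape1 = 10.800.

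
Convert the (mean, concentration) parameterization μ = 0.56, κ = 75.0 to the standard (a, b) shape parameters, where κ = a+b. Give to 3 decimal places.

a = 42.000, b = 33.000

a = μκ = 0.56×75.0 = 42.000 and b = (1−μ)κ = 0.44×75.0 = 33.000.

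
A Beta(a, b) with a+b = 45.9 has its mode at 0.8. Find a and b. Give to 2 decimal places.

a = 36.12, b = 9.78

Mode = (a−1)/(κ−2) with κ = a+b, so a−1 = 0.8·43.9 = 35.12.
a = 36.12; b = κ − a = 9.78.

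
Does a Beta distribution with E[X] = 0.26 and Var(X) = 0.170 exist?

Yes

For any Beta, Var(X) < E[X]·(1−E[X]).
Here μ(1−μ) = 0.26×0.74 = 0.1924, and 0.170 < 0.1924.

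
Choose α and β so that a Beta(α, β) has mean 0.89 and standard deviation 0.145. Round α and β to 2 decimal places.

α = 3.25, β = 0.40

First σ² = 0.021025. Setting α = μn, β = (1−μ)n with n = α+β,
μ(1−μ)/(n+1) = 0.021025 ⇒ n+1 = 0.0979/0.021025 = 4.6564 ⇒ n = 3.6564.
Hence α = 0.89×3.6564 = 3.25, β = 0.11×3.6564 = 0.40.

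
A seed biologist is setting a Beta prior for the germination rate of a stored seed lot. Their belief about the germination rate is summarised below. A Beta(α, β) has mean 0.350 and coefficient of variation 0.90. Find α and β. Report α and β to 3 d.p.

Var = (CV·μ)² = (0.90×0.350)² = 0.099225.
α+β = μ(1−μ)/Var − 1 = 0.227500/0.099225 − 1 = 1.2928.
Thus α = 0.350·1.2928 = 0.452 and β = 0.650·1.2928 = 0.840.

α = 0.452, β = 0.840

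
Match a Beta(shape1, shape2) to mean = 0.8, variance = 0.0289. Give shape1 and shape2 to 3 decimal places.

shape1 = 3.629, shape2 = 0.907

Let s = shape1+shape2. The Beta variance is μ(1−μ)/(s+1).
So s+1 = μ(1−μ)/σ² = (0.8×0.2)/0.0289 = 0.16/0.0289 = 5.5363, giving s = 4.5363.
Then shape1 = μs = 0.8×4.5363 = 3.629 and shape2 = (1−μ)s = 0.2×4.5363 = 0.907.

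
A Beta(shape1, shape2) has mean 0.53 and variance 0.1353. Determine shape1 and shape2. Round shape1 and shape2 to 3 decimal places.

shape1 = 0.446, shape2 = 0.395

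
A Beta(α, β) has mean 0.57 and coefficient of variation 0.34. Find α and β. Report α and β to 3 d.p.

α = 3.150, β = 2.376

σ = CV·μ = 0.34×0.57 = 0.19380, so σ² = 0.037558.
s+1 = μ(1−μ)/σ² = 0.2451/0.037558 = 6.5258, so s = α+β = 5.5258.
α = μs = 3.150, β = (1−μ)s = 2.376.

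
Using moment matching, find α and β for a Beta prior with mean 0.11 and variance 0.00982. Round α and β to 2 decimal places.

Let s = α+β. The Beta variance is μ(1−μ)/(s+1).
So s+1 = μ(1−μ)/σ² = (0.11×0.89)/0.00982 = 0.0979/0.00982 = 9.9695, giving s = 8.9695.
Then α = μs = 0.11×8.9695 = 0.99 and β = (1−μ)s = 0.89×8.9695 = 7.98.

α = 0.99, β = 7.98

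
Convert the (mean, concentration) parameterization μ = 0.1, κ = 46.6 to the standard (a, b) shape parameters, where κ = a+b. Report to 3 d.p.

a = 4.660, b = 41.940

Split κ in proportion μ : (1−μ): a = 0.1·46.6 = 4.660, b = 46.6 − 4.660 = 41.940.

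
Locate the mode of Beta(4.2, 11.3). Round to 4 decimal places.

0.2370

The density x^(α−1)(1−x)^(β−1) is maximised at (α−1)/(α+β−2) = 3.2/13.5 = 0.2370.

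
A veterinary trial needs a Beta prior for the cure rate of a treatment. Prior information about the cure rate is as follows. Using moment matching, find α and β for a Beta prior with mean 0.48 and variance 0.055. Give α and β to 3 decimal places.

By moment matching, α+β = μ(1−μ)/σ² − 1 = (0.48·0.52)/0.055 − 1 = 4.5382 − 1 = 3.5382.
Since α/(α+β) = μ, α = 0.48·3.5382 = 1.698 and β = 0.52·3.5382 = 1.840.

α = 1.698, β = 1.840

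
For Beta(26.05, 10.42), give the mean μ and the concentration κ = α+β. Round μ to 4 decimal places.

κ = α+β = 26.05+10.42 = 36.47; μ = α/κ = 26.05/36.47 = 0.7143.

μ = 0.7143, κ = 36.47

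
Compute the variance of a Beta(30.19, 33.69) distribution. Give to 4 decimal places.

Var = αβ/[(α+β)²(α+β+1)] = (30.19×33.69)/(63.88²×64.88) = 1017.1011/264752.857472 = 0.0038.

0.0038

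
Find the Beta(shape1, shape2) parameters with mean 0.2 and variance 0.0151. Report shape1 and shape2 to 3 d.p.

By moment matching, shape1+shape2 = μ(1−μ)/σ² − 1 = (0.2·0.8)/0.0151 − 1 = 10.5960 − 1 = 9.5960.
Since shape1/(shape1+shape2) = μ, shape1 = 0.2·9.5960 = 1.919 and shape2 = 0.8·9.5960 = 7.677.

shape1 = 1.919, shape2 = 7.677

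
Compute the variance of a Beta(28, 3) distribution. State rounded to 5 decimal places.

0.00273

α+β = 31 and αβ = 84, so Var = αβ/[(α+β)²(α+β+1)] = 84/30752 = 0.00273.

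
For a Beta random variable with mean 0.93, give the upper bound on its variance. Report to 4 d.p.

Var = μ(1−μ)/(α+β+1), which approaches μ(1−μ) as α+β → 0.
So the supremum is μ(1−μ) = 0.93×0.07 = 0.0651.

0.0651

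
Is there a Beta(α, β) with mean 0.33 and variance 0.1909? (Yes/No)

A Beta with mean μ has variance μ(1−μ)/(α+β+1) < μ(1−μ).
Here μ(1−μ) = 0.33×0.67 = 0.2211, and 0.1909 < 0.2211.

Yes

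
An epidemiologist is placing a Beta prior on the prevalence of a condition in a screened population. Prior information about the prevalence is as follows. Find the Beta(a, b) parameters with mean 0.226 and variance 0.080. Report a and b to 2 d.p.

Write ν = a+b; then a = μν and Var = μ(1−μ)/(ν+1).
ν = μ(1−μ)/Var − 1 = 0.174924/0.080 − 1 = 1.1865.
a = 0.226·1.1865 = 0.27, b = 0.774·1.1865 = 0.92.

a = 0.27, b = 0.92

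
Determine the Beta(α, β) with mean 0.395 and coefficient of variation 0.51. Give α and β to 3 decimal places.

α = 1.931, β = 2.958

σ = CV·μ = 0.51×0.395 = 0.20145, so σ² = 0.040582.
s+1 = μ(1−μ)/σ² = 0.238975/0.040582 = 5.8887, so s = α+β = 4.8887.
α = μs = 1.931, β = (1−μ)s = 2.958.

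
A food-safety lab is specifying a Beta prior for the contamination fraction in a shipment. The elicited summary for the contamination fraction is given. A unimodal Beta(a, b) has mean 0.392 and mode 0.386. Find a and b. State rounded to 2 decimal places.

a = 14.90, b = 23.10

With s = a+b: μ = a/s and mode = (a−1)/(s−2). Eliminating a = μs,
μs − 1 = m(s−2) ⇒ s(μ−m) = 1−2m ⇒ s = 0.228/0.006 = 38.0000.
So a = μs = 14.90, b = (1−μ)s = 23.10.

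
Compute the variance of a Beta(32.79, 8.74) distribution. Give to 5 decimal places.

μ = 32.79/41.53 = 0.789550; Var = μ(1−μ)/(α+β+1) = 0.1661610/42.53 = 0.00391.

0.00391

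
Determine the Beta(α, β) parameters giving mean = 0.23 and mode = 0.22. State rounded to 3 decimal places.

With s = α+β: μ = α/s and mode = (α−1)/(s−2). Eliminating α = μs,
μs − 1 = m(s−2) ⇒ s(μ−m) = 1−2m ⇒ s = 0.56/0.01 = 56.0000.
So α = μs = 12.880, β = (1−μ)s = 43.120.

α = 12.880, β = 43.120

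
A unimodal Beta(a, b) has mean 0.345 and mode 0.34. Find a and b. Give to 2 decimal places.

With s = a+b: μ = a/s and mode = (a−1)/(s−2). Eliminating a = μs,
μs − 1 = m(s−2) ⇒ s(μ−m) = 1−2m ⇒ s = 0.32/0.005 = 64.0000.
So a = μs = 22.08, b = (1−μ)s = 41.92.

a = 22.08, b = 41.92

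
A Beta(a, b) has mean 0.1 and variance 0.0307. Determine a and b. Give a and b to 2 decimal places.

a = 0.19, b = 1.74

By moment matching, a+b = μ(1−μ)/σ² − 1 = (0.1·0.9)/0.0307 − 1 = 2.9316 − 1 = 1.9316.
Since a/(a+b) = μ, a = 0.1·1.9316 = 0.19 and b = 0.9·1.9316 = 1.74.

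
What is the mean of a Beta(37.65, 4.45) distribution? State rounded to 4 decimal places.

0.8943

E[X] = α/(α+β) = 37.65/42.10 = 0.8943.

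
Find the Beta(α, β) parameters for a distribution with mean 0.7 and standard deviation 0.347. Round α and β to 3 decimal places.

α = 0.521, β = 0.223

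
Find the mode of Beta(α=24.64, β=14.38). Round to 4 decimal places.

With α,β > 1, mode = (α−1)/(α+β−2) = 23.64/37.02 = 0.6386.

0.6386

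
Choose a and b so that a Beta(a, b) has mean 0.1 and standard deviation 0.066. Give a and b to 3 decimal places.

a = 1.966, b = 17.695

First σ² = 0.004356. Setting a = μn, b = (1−μ)n with n = a+b,
μ(1−μ)/(n+1) = 0.004356 ⇒ n+1 = 0.09/0.004356 = 20.6612 ⇒ n = 19.6612.
Hence a = 0.1×19.6612 = 1.966, b = 0.9×19.6612 = 17.695.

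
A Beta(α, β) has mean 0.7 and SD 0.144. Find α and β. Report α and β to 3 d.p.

First σ² = 0.020736. Setting α = μn, β = (1−μ)n with n = α+β,
μ(1−μ)/(n+1) = 0.020736 ⇒ n+1 = 0.21/0.020736 = 10.1273 ⇒ n = 9.1273.
Hence α = 0.7×9.1273 = 6.389, β = 0.3×9.1273 = 2.738.

α = 6.389, β = 2.738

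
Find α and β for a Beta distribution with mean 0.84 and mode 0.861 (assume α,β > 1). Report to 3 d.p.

α = 28.880, β = 5.501

With s = α+β: μ = α/s and mode = (α−1)/(s−2). Eliminating α = μs,
μs − 1 = m(s−2) ⇒ s(μ−m) = 1−2m ⇒ s = -0.722/-0.021 = 34.3810.
So α = μs = 28.880, β = (1−μ)s = 5.501.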